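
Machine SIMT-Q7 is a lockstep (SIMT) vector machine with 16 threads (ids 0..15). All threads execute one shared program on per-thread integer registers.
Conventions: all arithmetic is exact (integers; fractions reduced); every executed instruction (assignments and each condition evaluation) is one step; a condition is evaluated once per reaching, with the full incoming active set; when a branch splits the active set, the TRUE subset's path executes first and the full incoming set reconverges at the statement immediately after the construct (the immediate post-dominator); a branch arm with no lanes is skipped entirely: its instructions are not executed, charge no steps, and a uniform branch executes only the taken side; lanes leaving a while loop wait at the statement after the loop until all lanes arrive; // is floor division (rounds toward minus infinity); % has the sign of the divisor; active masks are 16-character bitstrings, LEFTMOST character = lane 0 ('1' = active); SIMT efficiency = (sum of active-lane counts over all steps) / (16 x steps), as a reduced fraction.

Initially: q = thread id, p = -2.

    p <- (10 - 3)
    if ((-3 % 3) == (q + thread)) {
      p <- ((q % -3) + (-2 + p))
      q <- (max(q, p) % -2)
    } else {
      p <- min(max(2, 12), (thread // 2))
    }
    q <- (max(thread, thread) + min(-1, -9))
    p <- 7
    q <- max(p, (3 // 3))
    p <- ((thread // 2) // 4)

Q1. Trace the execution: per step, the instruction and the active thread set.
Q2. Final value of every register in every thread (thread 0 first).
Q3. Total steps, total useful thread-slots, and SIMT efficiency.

step 0: p <- (10 - 3)                1111111111111111
step 1: eval ((-3 % 3) == (q + thread)) 1111111111111111
step 2: p <- ((q % -3) + (-2 + p))   1000000000000000
step 3: q <- (max(q, p) % -2)        1000000000000000
step 4: p <- min(max(2, 12), (thread // 2)) 0111111111111111
step 5: q <- (max(thread, thread) + min(-1, -9)) 1111111111111111
step 6: p <- 7                       1111111111111111
step 7: q <- max(p, (3 // 3))        1111111111111111
step 8: p <- ((thread // 2) // 4)    1111111111111111

Answer: 9 steps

q: 7,7,7,7,7,7,7,7,7,7,7,7,7,7,7,7
p: 0,0,0,0,0,0,0,0,1,1,1,1,1,1,1,1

steps = 9; useful = 113; efficiency = 113/144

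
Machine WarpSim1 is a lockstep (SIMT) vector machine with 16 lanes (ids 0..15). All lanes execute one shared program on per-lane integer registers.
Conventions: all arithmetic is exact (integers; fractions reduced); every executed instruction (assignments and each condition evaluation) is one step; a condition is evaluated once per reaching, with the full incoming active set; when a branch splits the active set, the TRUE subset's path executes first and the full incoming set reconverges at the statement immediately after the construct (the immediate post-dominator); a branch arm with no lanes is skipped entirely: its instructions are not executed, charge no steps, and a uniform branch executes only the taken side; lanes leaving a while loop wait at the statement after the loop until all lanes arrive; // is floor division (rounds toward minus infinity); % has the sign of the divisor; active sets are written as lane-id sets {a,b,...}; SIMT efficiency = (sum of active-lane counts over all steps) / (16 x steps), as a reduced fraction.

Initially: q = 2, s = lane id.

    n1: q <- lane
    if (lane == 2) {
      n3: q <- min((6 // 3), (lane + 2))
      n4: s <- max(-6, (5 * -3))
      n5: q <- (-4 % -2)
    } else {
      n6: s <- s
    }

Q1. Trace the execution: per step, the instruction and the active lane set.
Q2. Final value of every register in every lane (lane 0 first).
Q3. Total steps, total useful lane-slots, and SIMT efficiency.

step 0: q <- lane                    {0,1,2,3,4,5,6,7,8,9,10,11,12,13,14,15}
step 1: eval (lane == 2)             {0,1,2,3,4,5,6,7,8,9,10,11,12,13,14,15}
step 2: q <- min((6 // 3), (lane + 2)) {2}
step 3: s <- max(-6, (5 * -3))       {2}
step 4: q <- (-4 % -2)               {2}
step 5: s <- s                       {0,1,3,4,5,6,7,8,9,10,11,12,13,14,15}

Answer: 6 steps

q: 0,1,0,3,4,5,6,7,8,9,10,11,12,13,14,15
s: 0,1,-6,3,4,5,6,7,8,9,10,11,12,13,14,15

steps = 6; useful = 50; efficiency = 50/96 = 25/48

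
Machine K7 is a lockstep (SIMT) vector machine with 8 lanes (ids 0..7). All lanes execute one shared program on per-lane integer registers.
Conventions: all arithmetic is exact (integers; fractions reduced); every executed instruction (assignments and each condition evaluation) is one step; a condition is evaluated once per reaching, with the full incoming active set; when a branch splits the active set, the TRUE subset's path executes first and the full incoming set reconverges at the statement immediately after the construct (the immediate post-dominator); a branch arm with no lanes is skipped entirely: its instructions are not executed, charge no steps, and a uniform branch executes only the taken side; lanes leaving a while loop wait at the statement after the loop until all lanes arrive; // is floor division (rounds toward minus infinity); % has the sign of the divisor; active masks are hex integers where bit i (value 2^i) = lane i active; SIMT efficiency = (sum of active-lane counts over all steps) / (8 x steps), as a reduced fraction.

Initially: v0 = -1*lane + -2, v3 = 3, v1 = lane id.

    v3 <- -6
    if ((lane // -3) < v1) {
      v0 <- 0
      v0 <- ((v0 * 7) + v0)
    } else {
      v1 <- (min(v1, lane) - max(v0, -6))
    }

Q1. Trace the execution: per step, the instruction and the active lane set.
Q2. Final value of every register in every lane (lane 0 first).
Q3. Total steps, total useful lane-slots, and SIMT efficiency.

step 0: v3 <- -6                     0xff
step 1: eval ((lane // -3) < v1)     0xff
step 2: v0 <- 0                      0xfe
step 3: v0 <- ((v0 * 7) + v0)        0xfe
step 4: v1 <- (min(v1, lane) - max(v0, -6)) 0x01

Answer: 5 steps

v0: -2,0,0,0,0,0,0,0
v3: -6,-6,-6,-6,-6,-6,-6,-6
v1: 2,1,2,3,4,5,6,7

steps = 5; useful = 31; efficiency = 31/40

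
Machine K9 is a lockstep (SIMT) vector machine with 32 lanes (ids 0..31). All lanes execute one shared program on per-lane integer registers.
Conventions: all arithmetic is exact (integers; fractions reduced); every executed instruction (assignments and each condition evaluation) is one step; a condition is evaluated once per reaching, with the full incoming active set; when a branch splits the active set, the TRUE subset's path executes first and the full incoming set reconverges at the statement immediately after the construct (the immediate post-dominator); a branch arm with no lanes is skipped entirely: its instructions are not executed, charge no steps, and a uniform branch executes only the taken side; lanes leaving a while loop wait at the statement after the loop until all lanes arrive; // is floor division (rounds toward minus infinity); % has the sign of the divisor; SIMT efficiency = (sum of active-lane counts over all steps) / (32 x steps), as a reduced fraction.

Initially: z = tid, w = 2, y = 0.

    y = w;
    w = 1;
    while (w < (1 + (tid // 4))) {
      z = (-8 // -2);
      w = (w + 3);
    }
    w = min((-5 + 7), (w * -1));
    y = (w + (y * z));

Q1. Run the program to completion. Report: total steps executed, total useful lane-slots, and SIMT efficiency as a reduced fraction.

Answer: 14 steps, 304 useful, 19/28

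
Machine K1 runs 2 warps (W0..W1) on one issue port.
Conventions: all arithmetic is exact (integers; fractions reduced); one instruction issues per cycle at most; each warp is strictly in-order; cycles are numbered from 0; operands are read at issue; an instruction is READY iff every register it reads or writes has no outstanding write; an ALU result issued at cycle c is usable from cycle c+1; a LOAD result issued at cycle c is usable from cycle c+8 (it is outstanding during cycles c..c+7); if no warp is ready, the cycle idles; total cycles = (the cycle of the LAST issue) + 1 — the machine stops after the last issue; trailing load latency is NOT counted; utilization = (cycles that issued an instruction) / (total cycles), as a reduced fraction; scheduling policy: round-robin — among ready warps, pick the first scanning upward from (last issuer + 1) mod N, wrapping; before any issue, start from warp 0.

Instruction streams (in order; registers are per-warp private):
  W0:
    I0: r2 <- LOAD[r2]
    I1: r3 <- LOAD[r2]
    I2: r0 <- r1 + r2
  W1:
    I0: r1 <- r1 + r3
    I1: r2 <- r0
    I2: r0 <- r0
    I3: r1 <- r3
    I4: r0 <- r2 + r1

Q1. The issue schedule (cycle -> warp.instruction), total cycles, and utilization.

cycle 0: W0.I0
cycle 1: W1.I0
cycle 2: W1.I1
cycle 3: W1.I2
cycle 4: W1.I3
cycle 5: W1.I4
cycle 6: idle
cycle 7: idle
cycle 8: W0.I1
cycle 9: W0.I2

Answer: 10 cycles, utilization 4/5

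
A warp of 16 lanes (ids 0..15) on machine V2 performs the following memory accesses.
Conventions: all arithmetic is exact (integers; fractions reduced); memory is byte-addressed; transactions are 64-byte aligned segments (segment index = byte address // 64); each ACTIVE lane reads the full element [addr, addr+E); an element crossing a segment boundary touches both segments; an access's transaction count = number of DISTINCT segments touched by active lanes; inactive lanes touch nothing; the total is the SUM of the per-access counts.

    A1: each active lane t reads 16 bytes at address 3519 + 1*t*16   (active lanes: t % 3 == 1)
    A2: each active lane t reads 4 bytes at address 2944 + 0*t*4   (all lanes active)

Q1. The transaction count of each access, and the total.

A1: 4 transactions
A2: 1 transaction

Answer: 4,1; total 5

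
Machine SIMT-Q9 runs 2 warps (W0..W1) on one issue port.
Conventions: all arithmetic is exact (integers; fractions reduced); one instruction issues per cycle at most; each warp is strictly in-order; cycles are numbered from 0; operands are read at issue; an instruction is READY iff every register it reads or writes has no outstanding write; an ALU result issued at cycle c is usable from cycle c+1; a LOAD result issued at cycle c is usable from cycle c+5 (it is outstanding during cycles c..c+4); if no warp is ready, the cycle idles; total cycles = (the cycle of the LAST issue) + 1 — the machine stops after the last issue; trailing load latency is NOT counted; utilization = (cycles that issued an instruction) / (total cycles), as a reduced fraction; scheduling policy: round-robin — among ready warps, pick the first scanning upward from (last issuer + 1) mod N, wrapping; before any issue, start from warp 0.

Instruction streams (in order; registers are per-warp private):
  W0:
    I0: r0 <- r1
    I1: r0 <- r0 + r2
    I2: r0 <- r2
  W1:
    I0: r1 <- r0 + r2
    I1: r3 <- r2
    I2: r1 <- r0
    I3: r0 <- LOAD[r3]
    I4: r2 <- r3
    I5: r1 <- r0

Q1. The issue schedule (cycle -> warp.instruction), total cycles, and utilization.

cycle 0: W0.I0
cycle 1: W1.I0
cycle 2: W0.I1
cycle 3: W1.I1
cycle 4: W0.I2
cycle 5: W1.I2
cycle 6: W1.I3
cycle 7: W1.I4
cycle 8: idle
cycle 9: idle
cycle 10: idle
cycle 11: W1.I5

Answer: 12 cycles, utilization 3/4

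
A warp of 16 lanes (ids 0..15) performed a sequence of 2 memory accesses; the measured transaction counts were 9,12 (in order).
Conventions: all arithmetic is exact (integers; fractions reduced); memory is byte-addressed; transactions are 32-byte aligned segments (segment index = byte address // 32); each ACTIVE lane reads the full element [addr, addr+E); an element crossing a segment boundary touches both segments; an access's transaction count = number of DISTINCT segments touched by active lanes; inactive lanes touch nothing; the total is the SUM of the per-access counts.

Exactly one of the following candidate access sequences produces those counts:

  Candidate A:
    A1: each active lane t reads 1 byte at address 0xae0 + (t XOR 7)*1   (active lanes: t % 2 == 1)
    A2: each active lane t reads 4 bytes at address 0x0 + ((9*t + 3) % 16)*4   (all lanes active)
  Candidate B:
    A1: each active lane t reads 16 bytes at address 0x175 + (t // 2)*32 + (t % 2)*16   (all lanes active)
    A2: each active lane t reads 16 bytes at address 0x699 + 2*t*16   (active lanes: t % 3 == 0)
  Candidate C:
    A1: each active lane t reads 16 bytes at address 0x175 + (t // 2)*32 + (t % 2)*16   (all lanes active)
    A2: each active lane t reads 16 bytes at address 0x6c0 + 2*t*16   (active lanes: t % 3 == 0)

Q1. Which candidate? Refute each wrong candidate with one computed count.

A: A1 gives 1 transaction, not 9
C: A2 gives 6 transactions, not 12
B: all counts match (9,12)

Answer: B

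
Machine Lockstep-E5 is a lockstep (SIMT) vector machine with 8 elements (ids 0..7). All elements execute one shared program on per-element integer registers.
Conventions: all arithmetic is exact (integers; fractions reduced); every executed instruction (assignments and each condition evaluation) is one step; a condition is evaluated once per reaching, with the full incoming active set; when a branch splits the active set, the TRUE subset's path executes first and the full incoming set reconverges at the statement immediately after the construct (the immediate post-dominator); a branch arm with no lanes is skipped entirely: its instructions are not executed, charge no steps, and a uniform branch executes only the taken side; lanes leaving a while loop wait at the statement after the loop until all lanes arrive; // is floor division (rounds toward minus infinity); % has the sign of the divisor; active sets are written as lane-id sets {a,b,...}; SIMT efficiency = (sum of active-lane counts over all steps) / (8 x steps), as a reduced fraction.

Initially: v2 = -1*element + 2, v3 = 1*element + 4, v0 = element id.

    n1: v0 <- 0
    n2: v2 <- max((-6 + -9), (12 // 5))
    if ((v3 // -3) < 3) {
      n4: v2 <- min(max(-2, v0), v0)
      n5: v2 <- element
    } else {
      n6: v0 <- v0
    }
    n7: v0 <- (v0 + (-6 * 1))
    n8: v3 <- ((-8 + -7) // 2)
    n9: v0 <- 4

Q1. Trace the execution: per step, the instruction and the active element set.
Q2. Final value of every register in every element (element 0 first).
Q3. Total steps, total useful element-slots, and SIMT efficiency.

step 0: v0 <- 0                      {0,1,2,3,4,5,6,7}
step 1: v2 <- max((-6 + -9), (12 // 5)) {0,1,2,3,4,5,6,7}
step 2: eval ((v3 // -3) < 3)        {0,1,2,3,4,5,6,7}
step 3: v2 <- min(max(-2, v0), v0)   {0,1,2,3,4,5,6,7}
step 4: v2 <- element                {0,1,2,3,4,5,6,7}
step 5: v0 <- (v0 + (-6 * 1))        {0,1,2,3,4,5,6,7}
step 6: v3 <- ((-8 + -7) // 2)       {0,1,2,3,4,5,6,7}
step 7: v0 <- 4                      {0,1,2,3,4,5,6,7}

Answer: 8 steps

v2: 0,1,2,3,4,5,6,7
v3: -8,-8,-8,-8,-8,-8,-8,-8
v0: 4,4,4,4,4,4,4,4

steps = 8; useful = 64; efficiency = 64/64 = 1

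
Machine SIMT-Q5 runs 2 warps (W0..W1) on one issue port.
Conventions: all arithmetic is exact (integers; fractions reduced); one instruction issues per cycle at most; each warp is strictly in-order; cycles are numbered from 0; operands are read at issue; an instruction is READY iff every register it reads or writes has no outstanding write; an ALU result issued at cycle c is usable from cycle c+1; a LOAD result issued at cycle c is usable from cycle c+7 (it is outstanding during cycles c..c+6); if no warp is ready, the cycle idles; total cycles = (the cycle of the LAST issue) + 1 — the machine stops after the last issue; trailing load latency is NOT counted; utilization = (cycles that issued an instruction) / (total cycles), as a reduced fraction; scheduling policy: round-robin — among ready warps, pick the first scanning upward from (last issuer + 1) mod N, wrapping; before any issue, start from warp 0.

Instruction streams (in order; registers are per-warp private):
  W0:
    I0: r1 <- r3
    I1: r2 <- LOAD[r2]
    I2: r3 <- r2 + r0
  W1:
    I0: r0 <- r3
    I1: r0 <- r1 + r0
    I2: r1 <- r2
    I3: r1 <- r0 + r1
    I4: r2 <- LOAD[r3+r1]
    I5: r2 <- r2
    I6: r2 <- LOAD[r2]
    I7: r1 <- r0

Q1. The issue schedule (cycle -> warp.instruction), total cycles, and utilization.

cycle 0: W0.I0
cycle 1: W1.I0
cycle 2: W0.I1
cycle 3: W1.I1
cycle 4: W1.I2
cycle 5: W1.I3
cycle 6: W1.I4
cycle 7: idle
cycle 8: idle
cycle 9: W0.I2
cycle 10: idle
cycle 11: idle
cycle 12: idle
cycle 13: W1.I5
cycle 14: W1.I6
cycle 15: W1.I7

Answer: 16 cycles, utilization 11/16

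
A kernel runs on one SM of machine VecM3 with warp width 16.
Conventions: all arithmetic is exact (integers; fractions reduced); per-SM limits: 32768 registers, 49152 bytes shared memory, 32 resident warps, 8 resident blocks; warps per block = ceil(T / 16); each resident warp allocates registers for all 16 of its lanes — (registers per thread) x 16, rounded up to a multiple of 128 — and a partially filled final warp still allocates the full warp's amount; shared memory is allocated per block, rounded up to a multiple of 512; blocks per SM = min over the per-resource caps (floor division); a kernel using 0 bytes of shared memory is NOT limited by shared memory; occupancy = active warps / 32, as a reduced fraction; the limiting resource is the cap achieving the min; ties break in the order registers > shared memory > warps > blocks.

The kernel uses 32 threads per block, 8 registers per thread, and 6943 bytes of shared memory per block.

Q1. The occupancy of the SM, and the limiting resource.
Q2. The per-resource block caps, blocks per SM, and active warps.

Answer: occupancy 3/8, limited by shared memory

registers: 128 blocks
shared memory: 6 blocks
warps: 16 blocks
blocks: 8 blocks

Answer: 6 blocks, 12 active warps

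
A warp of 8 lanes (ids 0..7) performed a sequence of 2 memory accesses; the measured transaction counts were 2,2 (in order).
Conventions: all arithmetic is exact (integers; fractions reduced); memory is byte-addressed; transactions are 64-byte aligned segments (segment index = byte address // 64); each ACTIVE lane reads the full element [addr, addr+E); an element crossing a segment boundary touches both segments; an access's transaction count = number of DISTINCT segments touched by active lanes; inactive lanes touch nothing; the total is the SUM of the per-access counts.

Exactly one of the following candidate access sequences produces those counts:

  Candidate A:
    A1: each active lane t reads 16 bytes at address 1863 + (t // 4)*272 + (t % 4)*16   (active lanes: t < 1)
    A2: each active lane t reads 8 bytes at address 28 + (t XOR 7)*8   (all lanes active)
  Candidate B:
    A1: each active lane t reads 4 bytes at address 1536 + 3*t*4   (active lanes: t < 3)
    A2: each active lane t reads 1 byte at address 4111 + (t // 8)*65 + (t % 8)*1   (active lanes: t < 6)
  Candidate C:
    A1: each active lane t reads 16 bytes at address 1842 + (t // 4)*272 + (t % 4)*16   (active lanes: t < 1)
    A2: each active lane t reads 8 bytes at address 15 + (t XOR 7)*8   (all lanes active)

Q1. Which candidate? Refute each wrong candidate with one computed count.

A: A1 gives 1 transaction, not 2
B: A1 gives 1 transaction, not 2
C: all counts match (2,2)

Answer: C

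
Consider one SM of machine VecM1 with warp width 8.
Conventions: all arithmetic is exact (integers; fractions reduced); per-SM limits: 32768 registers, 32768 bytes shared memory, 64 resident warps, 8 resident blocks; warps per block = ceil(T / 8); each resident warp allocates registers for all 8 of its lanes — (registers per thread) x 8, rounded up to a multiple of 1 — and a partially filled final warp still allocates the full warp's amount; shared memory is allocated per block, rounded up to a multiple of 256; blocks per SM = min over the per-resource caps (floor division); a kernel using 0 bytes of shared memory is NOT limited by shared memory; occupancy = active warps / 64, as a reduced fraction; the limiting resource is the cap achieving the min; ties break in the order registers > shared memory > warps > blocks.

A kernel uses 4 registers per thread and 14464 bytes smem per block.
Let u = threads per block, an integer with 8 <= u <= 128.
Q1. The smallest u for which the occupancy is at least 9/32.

Answer: u = 65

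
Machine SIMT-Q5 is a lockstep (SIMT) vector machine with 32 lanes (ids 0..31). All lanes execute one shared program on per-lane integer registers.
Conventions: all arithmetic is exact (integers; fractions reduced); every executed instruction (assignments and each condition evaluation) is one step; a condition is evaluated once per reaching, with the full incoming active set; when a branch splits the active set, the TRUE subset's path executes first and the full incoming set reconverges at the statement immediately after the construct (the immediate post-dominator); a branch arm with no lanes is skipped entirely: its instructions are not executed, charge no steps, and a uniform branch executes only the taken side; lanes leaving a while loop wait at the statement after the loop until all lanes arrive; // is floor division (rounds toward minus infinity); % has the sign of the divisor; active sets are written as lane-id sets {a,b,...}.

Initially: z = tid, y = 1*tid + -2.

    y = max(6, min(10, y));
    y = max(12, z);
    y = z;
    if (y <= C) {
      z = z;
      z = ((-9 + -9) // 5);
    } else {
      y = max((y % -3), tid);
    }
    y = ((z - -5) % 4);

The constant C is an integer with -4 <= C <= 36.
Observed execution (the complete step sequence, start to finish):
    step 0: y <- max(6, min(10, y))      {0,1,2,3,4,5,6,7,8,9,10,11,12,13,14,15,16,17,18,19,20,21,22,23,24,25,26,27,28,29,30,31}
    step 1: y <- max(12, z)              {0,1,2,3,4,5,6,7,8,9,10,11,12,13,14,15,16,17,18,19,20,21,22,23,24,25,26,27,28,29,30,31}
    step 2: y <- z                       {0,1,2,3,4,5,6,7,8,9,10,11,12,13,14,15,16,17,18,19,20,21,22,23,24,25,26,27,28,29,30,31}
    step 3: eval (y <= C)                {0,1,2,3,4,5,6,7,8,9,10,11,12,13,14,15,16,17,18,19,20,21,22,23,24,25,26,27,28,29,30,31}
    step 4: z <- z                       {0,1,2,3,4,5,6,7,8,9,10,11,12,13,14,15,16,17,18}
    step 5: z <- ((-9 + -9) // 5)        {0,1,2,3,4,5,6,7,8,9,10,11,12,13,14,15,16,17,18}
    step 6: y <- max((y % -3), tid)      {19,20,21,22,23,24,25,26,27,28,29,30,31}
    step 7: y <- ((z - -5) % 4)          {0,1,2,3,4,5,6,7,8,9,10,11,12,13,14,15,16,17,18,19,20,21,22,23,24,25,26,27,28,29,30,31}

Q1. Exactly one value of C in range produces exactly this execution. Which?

Answer: C = 18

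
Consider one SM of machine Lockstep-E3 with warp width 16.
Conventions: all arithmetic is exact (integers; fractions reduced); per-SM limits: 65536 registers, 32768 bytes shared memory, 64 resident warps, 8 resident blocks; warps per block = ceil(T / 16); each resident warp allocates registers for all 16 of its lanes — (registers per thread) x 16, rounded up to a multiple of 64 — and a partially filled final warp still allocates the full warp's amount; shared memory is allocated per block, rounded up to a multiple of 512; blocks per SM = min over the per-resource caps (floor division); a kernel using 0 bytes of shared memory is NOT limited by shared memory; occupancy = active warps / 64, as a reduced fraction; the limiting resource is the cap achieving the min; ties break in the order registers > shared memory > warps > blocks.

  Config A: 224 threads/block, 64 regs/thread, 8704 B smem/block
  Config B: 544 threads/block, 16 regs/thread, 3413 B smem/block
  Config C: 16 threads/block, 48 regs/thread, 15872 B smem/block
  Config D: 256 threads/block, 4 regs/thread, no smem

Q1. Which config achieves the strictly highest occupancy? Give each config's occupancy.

occupancies: A 21/32, B 17/32, C 1/32, D 1

Answer: D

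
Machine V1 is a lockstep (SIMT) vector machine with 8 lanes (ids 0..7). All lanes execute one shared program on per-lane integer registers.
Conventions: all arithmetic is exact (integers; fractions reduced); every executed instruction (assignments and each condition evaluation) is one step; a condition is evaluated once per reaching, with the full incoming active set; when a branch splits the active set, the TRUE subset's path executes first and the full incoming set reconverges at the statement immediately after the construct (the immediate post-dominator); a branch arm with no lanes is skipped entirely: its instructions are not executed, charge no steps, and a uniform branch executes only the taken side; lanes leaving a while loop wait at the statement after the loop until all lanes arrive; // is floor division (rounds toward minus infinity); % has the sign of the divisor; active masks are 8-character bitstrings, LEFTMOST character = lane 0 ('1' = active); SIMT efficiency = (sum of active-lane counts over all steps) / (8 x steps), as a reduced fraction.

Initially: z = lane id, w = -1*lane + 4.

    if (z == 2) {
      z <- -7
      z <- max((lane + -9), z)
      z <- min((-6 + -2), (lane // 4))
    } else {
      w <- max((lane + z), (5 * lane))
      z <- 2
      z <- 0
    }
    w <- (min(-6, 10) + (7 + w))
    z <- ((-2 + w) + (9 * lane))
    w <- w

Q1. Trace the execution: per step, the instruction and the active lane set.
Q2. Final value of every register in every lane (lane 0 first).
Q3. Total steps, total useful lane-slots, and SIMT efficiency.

step 0: eval (z == 2)                11111111
step 1: z <- -7                      00100000
step 2: z <- max((lane + -9), z)     00100000
step 3: z <- min((-6 + -2), (lane // 4)) 00100000
step 4: w <- max((lane + z), (5 * lane)) 11011111
step 5: z <- 2                       11011111
step 6: z <- 0                       11011111
step 7: w <- (min(-6, 10) + (7 + w)) 11111111
step 8: z <- ((-2 + w) + (9 * lane)) 11111111
step 9: w <- w                       11111111

Answer: 10 steps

z: -1,13,19,41,55,69,83,97
w: 1,6,3,16,21,26,31,36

steps = 10; useful = 56; efficiency = 56/80 = 7/10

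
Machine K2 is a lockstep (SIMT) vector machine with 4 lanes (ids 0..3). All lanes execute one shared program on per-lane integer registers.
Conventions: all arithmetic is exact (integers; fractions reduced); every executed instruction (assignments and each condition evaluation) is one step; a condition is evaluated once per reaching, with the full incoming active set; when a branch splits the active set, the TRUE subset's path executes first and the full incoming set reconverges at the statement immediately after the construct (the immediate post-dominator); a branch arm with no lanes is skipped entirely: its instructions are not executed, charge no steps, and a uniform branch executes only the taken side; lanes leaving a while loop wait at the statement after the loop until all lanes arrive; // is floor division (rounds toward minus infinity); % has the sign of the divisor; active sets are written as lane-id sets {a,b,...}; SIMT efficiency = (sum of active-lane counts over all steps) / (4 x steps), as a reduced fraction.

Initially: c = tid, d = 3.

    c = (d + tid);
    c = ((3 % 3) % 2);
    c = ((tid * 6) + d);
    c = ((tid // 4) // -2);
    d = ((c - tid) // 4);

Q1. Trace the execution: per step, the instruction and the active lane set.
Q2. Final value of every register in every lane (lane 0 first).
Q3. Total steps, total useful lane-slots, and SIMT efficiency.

step 0: c <- (d + tid)               {0,1,2,3}
step 1: c <- ((3 % 3) % 2)           {0,1,2,3}
step 2: c <- ((tid * 6) + d)         {0,1,2,3}
step 3: c <- ((tid // 4) // -2)      {0,1,2,3}
step 4: d <- ((c - tid) // 4)        {0,1,2,3}

Answer: 5 steps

c: 0,0,0,0
d: 0,-1,-1,-1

steps = 5; useful = 20; efficiency = 20/20 = 1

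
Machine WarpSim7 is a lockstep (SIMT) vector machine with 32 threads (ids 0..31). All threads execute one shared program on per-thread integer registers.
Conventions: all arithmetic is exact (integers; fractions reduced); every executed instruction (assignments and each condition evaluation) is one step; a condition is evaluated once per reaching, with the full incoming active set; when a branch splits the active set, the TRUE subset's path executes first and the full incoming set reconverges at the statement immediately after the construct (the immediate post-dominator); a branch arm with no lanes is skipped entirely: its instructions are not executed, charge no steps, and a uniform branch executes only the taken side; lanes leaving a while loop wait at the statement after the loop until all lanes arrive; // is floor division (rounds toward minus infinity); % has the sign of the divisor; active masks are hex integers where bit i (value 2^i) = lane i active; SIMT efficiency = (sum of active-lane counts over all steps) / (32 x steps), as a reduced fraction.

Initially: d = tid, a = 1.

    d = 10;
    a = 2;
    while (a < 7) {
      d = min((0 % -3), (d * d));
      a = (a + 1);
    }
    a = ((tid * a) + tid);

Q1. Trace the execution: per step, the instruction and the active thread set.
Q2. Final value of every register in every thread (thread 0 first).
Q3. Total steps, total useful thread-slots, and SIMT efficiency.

step 0: d <- 10                      0xffffffff
step 1: a <- 2                       0xffffffff
step 2: eval (a < 7)                 0xffffffff
step 3: d <- min((0 % -3), (d * d))  0xffffffff
step 4: a <- (a + 1)                 0xffffffff
step 5: eval (a < 7)                 0xffffffff
step 6: d <- min((0 % -3), (d * d))  0xffffffff
step 7: a <- (a + 1)                 0xffffffff
step 8: eval (a < 7)                 0xffffffff
step 9: d <- min((0 % -3), (d * d))  0xffffffff
step 10: a <- (a + 1)                 0xffffffff
step 11: eval (a < 7)                 0xffffffff
step 12: d <- min((0 % -3), (d * d))  0xffffffff
step 13: a <- (a + 1)                 0xffffffff
step 14: eval (a < 7)                 0xffffffff
step 15: d <- min((0 % -3), (d * d))  0xffffffff
step 16: a <- (a + 1)                 0xffffffff
step 17: eval (a < 7)                 0xffffffff
step 18: a <- ((tid * a) + tid)       0xffffffff

Answer: 19 steps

d: 0,0,0,0,0,0,0,0,0,0,0,0,0,0,0,0,0,0,0,0,0,0,0,0,0,0,0,0,0,0,0,0
a: 0,8,16,24,32,40,48,56,64,72,80,88,96,104,112,120,128,136,144,152,160,168,176,184,192,200,208,216,224,232,240,248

steps = 19; useful = 608; efficiency = 608/608 = 1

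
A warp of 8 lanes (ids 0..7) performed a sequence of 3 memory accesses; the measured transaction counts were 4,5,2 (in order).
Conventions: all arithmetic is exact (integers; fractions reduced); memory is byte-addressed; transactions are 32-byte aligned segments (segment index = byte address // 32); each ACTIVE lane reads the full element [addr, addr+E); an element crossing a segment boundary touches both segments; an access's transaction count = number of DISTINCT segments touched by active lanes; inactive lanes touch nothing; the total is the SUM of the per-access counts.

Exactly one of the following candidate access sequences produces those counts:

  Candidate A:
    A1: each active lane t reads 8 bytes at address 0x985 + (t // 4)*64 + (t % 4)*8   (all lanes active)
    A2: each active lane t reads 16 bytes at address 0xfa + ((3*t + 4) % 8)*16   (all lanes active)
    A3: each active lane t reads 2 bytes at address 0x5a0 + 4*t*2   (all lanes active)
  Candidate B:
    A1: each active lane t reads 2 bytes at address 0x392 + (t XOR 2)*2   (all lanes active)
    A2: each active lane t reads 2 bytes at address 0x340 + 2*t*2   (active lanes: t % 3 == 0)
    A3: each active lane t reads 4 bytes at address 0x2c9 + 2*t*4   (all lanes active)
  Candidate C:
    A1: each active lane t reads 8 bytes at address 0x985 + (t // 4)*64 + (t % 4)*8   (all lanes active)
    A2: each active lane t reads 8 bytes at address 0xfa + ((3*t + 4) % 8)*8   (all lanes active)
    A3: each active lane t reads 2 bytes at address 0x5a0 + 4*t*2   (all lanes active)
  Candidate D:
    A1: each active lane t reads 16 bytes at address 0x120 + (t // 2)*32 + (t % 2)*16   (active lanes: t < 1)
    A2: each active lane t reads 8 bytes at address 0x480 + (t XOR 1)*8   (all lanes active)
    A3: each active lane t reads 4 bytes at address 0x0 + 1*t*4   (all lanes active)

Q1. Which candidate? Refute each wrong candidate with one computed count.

B: A1 gives 2 transactions, not 4
C: A2 gives 3 transactions, not 5
D: A1 gives 1 transaction, not 4
A: all counts match (4,5,2)

Answer: A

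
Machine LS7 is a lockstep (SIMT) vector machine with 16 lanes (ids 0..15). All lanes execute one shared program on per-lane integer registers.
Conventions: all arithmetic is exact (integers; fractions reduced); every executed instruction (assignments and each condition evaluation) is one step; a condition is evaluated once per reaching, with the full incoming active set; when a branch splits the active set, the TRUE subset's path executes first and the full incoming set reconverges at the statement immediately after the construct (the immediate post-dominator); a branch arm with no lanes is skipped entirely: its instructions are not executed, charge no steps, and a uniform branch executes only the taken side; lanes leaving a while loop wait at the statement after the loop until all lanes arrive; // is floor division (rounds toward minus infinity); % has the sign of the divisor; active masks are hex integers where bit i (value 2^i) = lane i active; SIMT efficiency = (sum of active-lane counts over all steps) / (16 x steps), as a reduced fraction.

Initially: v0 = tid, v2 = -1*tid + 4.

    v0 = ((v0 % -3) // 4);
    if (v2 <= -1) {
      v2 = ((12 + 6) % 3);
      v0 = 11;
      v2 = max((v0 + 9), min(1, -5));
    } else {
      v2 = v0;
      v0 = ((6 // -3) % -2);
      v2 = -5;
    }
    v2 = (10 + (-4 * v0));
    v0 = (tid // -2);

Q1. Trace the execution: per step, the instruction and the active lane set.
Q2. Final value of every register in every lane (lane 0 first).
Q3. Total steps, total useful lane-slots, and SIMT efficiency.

step 0: v0 <- ((v0 % -3) // 4)       0xffff
step 1: eval (v2 <= -1)              0xffff
step 2: v2 <- ((12 + 6) % 3)         0xffe0
step 3: v0 <- 11                     0xffe0
step 4: v2 <- max((v0 + 9), min(1, -5)) 0xffe0
step 5: v2 <- v0                     0x001f
step 6: v0 <- ((6 // -3) % -2)       0x001f
step 7: v2 <- -5                     0x001f
step 8: v2 <- (10 + (-4 * v0))       0xffff
step 9: v0 <- (tid // -2)            0xffff

Answer: 10 steps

v0: 0,-1,-1,-2,-2,-3,-3,-4,-4,-5,-5,-6,-6,-7,-7,-8
v2: 10,10,10,10,10,-34,-34,-34,-34,-34,-34,-34,-34,-34,-34,-34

steps = 10; useful = 112; efficiency = 112/160 = 7/10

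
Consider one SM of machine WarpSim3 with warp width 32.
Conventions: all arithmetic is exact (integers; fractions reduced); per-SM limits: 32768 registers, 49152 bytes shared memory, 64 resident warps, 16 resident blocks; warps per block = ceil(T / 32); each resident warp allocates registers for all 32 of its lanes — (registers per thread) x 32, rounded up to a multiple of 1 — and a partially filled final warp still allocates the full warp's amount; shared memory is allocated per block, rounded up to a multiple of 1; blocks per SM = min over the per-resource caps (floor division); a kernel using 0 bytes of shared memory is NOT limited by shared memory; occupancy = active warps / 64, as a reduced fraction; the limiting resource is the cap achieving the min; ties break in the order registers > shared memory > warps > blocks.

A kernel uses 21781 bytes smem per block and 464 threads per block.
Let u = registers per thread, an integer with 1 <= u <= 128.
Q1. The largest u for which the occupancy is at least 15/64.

Answer: u = 68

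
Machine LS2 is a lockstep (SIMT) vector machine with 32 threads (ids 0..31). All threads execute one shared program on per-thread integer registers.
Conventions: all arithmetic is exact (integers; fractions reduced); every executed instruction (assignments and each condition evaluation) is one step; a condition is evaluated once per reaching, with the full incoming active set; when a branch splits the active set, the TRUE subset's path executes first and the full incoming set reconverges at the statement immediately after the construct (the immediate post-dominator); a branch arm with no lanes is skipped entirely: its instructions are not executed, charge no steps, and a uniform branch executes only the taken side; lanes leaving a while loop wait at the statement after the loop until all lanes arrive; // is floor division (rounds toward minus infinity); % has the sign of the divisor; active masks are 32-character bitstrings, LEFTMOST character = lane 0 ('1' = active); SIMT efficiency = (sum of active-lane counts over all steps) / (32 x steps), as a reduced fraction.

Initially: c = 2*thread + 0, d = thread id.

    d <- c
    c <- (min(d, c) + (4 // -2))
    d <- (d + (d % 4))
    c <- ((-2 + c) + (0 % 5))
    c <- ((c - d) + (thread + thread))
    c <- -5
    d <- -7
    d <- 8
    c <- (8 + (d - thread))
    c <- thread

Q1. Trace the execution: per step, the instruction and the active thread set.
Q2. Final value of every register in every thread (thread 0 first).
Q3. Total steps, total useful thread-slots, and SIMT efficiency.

step 0: d <- c                       11111111111111111111111111111111
step 1: c <- (min(d, c) + (4 // -2)) 11111111111111111111111111111111
step 2: d <- (d + (d % 4))           11111111111111111111111111111111
step 3: c <- ((-2 + c) + (0 % 5))    11111111111111111111111111111111
step 4: c <- ((c - d) + (thread + thread)) 11111111111111111111111111111111
step 5: c <- -5                      11111111111111111111111111111111
step 6: d <- -7                      11111111111111111111111111111111
step 7: d <- 8                       11111111111111111111111111111111
step 8: c <- (8 + (d - thread))      11111111111111111111111111111111
step 9: c <- thread                  11111111111111111111111111111111

Answer: 10 steps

c: 0,1,2,3,4,5,6,7,8,9,10,11,12,13,14,15,16,17,18,19,20,21,22,23,24,25,26,27,28,29,30,31
d: 8,8,8,8,8,8,8,8,8,8,8,8,8,8,8,8,8,8,8,8,8,8,8,8,8,8,8,8,8,8,8,8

steps = 10; useful = 320; efficiency = 320/320 = 1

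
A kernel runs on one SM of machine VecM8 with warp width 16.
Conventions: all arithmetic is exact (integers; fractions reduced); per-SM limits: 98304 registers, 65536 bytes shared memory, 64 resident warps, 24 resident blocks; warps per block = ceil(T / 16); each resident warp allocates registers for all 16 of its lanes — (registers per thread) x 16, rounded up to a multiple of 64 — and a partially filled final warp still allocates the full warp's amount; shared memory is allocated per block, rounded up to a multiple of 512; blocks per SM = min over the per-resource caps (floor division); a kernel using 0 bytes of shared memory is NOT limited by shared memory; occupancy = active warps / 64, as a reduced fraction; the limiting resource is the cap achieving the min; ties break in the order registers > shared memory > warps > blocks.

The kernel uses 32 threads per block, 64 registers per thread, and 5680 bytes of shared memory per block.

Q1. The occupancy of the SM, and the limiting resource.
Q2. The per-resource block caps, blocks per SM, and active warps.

Answer: occupancy 5/16, limited by shared memory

registers: 48 blocks
shared memory: 10 blocks
warps: 32 blocks
blocks: 24 blocks

Answer: 10 blocks, 20 active warps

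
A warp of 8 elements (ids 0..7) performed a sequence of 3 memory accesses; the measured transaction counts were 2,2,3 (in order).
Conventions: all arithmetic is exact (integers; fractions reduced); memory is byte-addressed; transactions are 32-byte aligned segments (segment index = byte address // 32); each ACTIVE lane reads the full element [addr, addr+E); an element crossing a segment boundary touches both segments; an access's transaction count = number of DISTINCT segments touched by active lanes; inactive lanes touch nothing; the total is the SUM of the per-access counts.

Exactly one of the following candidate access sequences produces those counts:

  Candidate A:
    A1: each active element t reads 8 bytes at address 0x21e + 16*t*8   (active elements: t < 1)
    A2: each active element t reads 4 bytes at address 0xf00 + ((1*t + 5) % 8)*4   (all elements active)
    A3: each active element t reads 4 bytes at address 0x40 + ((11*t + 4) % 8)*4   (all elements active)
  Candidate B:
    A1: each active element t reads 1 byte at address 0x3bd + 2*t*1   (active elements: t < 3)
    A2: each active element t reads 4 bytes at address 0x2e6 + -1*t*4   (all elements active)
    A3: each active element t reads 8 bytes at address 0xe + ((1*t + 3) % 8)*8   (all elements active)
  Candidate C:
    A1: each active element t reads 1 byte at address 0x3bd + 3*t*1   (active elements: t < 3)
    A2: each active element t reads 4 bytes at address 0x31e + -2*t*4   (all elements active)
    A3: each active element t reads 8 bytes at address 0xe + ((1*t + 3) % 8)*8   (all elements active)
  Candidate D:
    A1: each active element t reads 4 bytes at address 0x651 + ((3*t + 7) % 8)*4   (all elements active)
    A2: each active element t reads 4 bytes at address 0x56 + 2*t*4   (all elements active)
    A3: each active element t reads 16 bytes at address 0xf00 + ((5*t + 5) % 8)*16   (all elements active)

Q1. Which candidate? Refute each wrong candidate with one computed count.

A: A2 gives 1 transaction, not 2
C: A2 gives 3 transactions, not 2
D: A2 gives 3 transactions, not 2
B: all counts match (2,2,3)

Answer: B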